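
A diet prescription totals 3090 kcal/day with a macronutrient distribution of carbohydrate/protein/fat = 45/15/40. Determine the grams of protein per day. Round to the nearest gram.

Protein energy = 15% × 3090 = 463.5 kcal.
At 4 kcal/g: 463.5 ÷ 4 = 115.875 g.

116 g/day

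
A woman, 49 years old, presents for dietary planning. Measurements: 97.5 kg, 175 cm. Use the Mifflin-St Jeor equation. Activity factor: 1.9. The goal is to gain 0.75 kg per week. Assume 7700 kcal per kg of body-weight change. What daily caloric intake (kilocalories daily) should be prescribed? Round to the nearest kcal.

3984 kilocalories daily

Mifflin-St Jeor (female): BMR = 10(97.5) + 6.25(175) − 5(49) − 161 = 975 + 1093.75 − 245 − 161 = 1662.75 kcal/day.
TEE = 1662.75 × 1.9 = 3159.225 kcal/day.
Required daily surplus = 0.75 × 7700 ÷ 7 = 825 kcal/day.
Target intake = 3159.225 + 825 = 3984.225 kcal/day.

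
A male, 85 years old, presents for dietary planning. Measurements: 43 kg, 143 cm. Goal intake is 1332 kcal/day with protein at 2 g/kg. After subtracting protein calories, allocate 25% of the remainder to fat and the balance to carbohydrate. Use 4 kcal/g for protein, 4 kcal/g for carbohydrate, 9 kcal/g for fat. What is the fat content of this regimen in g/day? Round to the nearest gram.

27 g/day

Protein = 2 × 43 = 86 g → 86 × 4 = 344 kcal.
Non-protein calories = 1332 − 344 = 988 kcal.
Fat: 25% × 988 = 247 kcal; carbohydrate: 741 kcal.
Fat: 247 kcal ÷ 9 kcal/g = 27.4444 g.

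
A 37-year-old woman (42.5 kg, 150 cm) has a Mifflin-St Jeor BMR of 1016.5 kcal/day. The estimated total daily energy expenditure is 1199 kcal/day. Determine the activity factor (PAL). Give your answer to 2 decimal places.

Activity factor = TEE ÷ BMR = 1199 ÷ 1016.5 = 1.18.

1.18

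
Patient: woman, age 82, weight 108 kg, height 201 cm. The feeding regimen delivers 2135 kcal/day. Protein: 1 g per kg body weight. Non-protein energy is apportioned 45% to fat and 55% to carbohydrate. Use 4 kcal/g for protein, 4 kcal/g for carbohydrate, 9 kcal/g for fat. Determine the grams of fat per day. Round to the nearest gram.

85 g/day

Protein = 1 × 108 = 108 g → 108 × 4 = 432 kcal.
Non-protein calories = 2135 − 432 = 1703 kcal.
Fat: 45% × 1703 = 766.35 kcal; carbohydrate: 936.65 kcal.
Fat: 766.35 kcal ÷ 9 kcal/g = 85.15 g.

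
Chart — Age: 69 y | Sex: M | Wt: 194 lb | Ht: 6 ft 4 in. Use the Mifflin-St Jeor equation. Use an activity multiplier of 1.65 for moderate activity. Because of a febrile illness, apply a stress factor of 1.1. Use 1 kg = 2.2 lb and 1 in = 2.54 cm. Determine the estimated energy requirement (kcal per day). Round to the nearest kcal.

Convert to metric: weight = 194 ÷ 2.2 = 88.1818 kg; height = (6×12 + 4) × 2.54 = 76 × 2.54 = 193.04 cm.
Mifflin-St Jeor (male): BMR = 10(88.1818) + 6.25(193.04) − 5(69) + 5 = 881.8182 + 1206.5 − 345 + 5 = 1748.3182 kcal/day.
TEE = BMR × activity factor = 1748.3182 × 1.65 = 2884.725 kcal/day.
Apply stress factor: 2884.725 × 1.1 = 3173.1975 kcal/day.

3173 kcal per day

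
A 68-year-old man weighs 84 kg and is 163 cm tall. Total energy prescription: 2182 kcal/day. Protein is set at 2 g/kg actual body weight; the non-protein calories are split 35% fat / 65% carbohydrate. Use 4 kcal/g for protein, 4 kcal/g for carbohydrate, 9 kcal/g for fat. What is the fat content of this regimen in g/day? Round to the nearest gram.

59 g/day

Protein = 2 × 84 = 168 g → 168 × 4 = 672 kcal.
Non-protein calories = 2182 − 672 = 1510 kcal.
Fat: 35% × 1510 = 528.5 kcal; carbohydrate: 981.5 kcal.
Fat: 528.5 kcal ÷ 9 kcal/g = 58.7222 g.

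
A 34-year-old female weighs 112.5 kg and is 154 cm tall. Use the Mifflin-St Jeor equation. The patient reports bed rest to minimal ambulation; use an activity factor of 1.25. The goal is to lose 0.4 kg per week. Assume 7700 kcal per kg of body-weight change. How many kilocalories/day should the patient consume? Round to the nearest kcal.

Mifflin-St Jeor (female): BMR = 10(112.5) + 6.25(154) − 5(34) − 161 = 1125 + 962.5 − 170 − 161 = 1756.5 kcal/day.
TEE = 1756.5 × 1.25 = 2195.625 kcal/day.
Required daily deficit = 0.4 × 7700 ÷ 7 = 440 kcal/day.
Target intake = 2195.625 − 440 = 1755.625 kcal/day.

1756 kilocalories/day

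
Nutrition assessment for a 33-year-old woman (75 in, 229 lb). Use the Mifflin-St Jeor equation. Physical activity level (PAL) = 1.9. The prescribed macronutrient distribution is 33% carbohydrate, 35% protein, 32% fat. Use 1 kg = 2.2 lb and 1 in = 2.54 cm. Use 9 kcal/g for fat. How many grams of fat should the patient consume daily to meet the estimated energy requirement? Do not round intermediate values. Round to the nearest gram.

129 g/day

Convert to metric: weight = 229 ÷ 2.2 = 104.0909 kg; height = 75 × 2.54 = 190.5 cm.
Mifflin-St Jeor (female): BMR = 10(104.0909) + 6.25(190.5) − 5(33) − 161 = 1040.9091 + 1190.625 − 165 − 161 = 1905.5341 kcal/day.
TEE = 1905.5341 × 1.9 = 3620.5148 kcal/day.
Fat energy = 32% × 3620.5148 = 1158.5647 kcal.
Fat = 1158.5647 ÷ 9 kcal/g = 128.7294 g.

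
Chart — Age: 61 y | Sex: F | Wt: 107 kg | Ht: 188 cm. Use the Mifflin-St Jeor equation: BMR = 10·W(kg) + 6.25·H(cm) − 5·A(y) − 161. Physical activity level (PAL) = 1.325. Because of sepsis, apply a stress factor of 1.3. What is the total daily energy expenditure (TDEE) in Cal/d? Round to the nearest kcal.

3064 Cal/d

Mifflin-St Jeor (female): BMR = 10(107) + 6.25(188) − 5(61) − 161 = 1070 + 1175 − 305 − 161 = 1779 kcal/day.
TEE = BMR × activity factor = 1779 × 1.325 = 2357.175 kcal/day.
Apply stress factor: 2357.175 × 1.3 = 3064.3275 kcal/day.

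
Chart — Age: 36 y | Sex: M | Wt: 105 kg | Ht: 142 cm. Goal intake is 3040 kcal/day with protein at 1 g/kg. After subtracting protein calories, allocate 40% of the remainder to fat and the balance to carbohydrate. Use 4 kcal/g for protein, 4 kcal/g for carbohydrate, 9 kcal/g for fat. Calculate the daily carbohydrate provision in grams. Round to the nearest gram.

Protein = 1 × 105 = 105 g → 105 × 4 = 420 kcal.
Non-protein calories = 3040 − 420 = 2620 kcal.
Fat: 40% × 2620 = 1048 kcal; carbohydrate: 1572 kcal.
Carbohydrate: 1572 kcal ÷ 4 kcal/g = 393 g.

393 g/day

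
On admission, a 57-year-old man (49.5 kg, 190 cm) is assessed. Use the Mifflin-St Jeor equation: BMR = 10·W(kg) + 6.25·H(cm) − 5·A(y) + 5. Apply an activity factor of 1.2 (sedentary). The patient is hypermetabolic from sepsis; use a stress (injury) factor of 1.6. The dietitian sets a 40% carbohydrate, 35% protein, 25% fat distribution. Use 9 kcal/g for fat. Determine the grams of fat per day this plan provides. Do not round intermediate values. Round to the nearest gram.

Mifflin-St Jeor (male): BMR = 10(49.5) + 6.25(190) − 5(57) + 5 = 495 + 1187.5 − 285 + 5 = 1402.5 kcal/day.
TEE = 1402.5 × 1.2 = 1683 kcal/day.
With stress factor 1.6: 1683 × 1.6 = 2692.8 kcal/day.
Fat energy = 25% × 2692.8 = 673.2 kcal.
Fat = 673.2 ÷ 9 kcal/g = 74.8 g.

75 g/day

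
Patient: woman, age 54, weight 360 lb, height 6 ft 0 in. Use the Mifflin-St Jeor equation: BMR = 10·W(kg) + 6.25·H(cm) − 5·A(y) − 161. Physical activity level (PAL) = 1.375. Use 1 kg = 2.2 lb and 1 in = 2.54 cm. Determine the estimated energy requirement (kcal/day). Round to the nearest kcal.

Convert to metric: weight = 360 ÷ 2.2 = 163.6364 kg; height = (6×12 + 0) × 2.54 = 72 × 2.54 = 182.88 cm.
Mifflin-St Jeor (female): BMR = 10(163.6364) + 6.25(182.88) − 5(54) − 161 = 1636.3636 + 1143 − 270 − 161 = 2348.3636 kcal/day.
TEE = BMR × activity factor = 2348.3636 × 1.375 = 3229 kcal/day.

3229 kcal/day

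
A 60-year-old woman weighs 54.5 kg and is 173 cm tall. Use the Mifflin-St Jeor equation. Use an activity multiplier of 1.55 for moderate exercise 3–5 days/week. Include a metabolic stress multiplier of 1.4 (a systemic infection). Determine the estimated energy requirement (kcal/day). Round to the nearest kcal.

2529 kcal/day

Mifflin-St Jeor (female): BMR = 10(54.5) + 6.25(173) − 5(60) − 161 = 545 + 1081.25 − 300 − 161 = 1165.25 kcal/day.
TEE = BMR × activity factor = 1165.25 × 1.55 = 1806.1375 kcal/day.
Apply stress factor: 1806.1375 × 1.4 = 2528.5925 kcal/day.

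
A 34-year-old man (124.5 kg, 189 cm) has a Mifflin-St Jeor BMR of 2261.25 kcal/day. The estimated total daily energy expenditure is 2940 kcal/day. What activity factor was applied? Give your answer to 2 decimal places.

Activity factor = TEE ÷ BMR = 2940 ÷ 2261.25 = 1.3.

1.30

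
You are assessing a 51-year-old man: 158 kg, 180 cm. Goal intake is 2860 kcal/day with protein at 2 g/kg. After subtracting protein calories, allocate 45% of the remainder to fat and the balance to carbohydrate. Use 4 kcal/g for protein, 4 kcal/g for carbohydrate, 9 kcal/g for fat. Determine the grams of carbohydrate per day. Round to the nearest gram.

Protein = 2 × 158 = 316 g → 316 × 4 = 1264 kcal.
Non-protein calories = 2860 − 1264 = 1596 kcal.
Fat: 45% × 1596 = 718.2 kcal; carbohydrate: 877.8 kcal.
Carbohydrate: 877.8 kcal ÷ 4 kcal/g = 219.45 g.

219 g/day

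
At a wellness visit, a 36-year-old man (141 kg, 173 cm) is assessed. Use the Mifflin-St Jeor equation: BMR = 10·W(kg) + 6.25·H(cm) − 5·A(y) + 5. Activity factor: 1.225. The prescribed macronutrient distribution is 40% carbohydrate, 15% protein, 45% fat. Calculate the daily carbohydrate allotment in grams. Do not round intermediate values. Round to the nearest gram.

Mifflin-St Jeor (male): BMR = 10(141) + 6.25(173) − 5(36) + 5 = 1410 + 1081.25 − 180 + 5 = 2316.25 kcal/day.
TEE = 2316.25 × 1.225 = 2837.4063 kcal/day.
Carbohydrate energy = 40% × 2837.4063 = 1134.9625 kcal.
Carbohydrate = 1134.9625 ÷ 4 kcal/g = 283.7406 g.

284 g/day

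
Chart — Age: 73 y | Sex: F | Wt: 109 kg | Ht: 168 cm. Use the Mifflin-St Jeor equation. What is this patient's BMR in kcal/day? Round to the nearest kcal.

1614 kcal/day

Mifflin-St Jeor (female): BMR = 10(109) + 6.25(168) − 5(73) − 161 = 1090 + 1050 − 365 − 161 = 1614 kcal/day.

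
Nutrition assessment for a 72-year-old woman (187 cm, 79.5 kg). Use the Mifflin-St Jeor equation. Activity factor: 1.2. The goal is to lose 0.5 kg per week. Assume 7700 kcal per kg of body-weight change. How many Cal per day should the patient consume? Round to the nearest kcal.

Mifflin-St Jeor (female): BMR = 10(79.5) + 6.25(187) − 5(72) − 161 = 795 + 1168.75 − 360 − 161 = 1442.75 kcal/day.
TEE = 1442.75 × 1.2 = 1731.3 kcal/day.
Required daily deficit = 0.5 × 7700 ÷ 7 = 550 kcal/day.
Target intake = 1731.3 − 550 = 1181.3 kcal/day.

1181 Cal per day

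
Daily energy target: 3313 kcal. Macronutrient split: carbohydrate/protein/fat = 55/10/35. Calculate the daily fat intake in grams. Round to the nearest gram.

Fat energy = 35% × 3313 = 1159.55 kcal.
At 9 kcal/g: 1159.55 ÷ 9 = 128.8389 g.

129 g/day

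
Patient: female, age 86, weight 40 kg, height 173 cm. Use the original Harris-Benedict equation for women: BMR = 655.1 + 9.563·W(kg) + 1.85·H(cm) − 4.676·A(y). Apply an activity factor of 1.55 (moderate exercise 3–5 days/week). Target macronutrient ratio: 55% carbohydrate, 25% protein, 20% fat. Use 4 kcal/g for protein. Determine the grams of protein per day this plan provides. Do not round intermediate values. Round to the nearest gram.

Harris-Benedict: BMR = 655.1 + 9.563(40) + 1.85(173) − 4.676(86) = 955.534 kcal/day.
TEE = 955.534 × 1.55 = 1481.0777 kcal/day.
Protein energy = 25% × 1481.0777 = 370.2694 kcal.
Protein = 370.2694 ÷ 4 kcal/g = 92.5674 g.

93 g/day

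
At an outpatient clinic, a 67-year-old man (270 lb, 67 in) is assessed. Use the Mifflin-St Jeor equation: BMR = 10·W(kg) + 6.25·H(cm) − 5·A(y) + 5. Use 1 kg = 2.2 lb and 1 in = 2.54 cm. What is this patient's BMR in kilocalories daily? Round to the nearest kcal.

1961 kilocalories daily

Convert to metric: weight = 270 ÷ 2.2 = 122.7273 kg; height = 67 × 2.54 = 170.18 cm.
Mifflin-St Jeor (male): BMR = 10(122.7273) + 6.25(170.18) − 5(67) + 5 = 1227.2727 + 1063.625 − 335 + 5 = 1960.8977 kcal/day.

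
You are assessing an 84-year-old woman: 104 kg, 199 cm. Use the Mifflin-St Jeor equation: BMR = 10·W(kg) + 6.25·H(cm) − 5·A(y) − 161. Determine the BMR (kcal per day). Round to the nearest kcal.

Mifflin-St Jeor (female): BMR = 10(104) + 6.25(199) − 5(84) − 161 = 1040 + 1243.75 − 420 − 161 = 1702.75 kcal/day.

1703 kcal per day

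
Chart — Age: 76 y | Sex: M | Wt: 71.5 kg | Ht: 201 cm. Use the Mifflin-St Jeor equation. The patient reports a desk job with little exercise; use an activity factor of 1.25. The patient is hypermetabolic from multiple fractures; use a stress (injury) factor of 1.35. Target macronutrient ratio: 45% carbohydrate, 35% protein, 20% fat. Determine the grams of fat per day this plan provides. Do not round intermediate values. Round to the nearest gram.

60 g/day

Mifflin-St Jeor (male): BMR = 10(71.5) + 6.25(201) − 5(76) + 5 = 715 + 1256.25 − 380 + 5 = 1596.25 kcal/day.
TEE = 1596.25 × 1.25 = 1995.3125 kcal/day.
With stress factor 1.35: 1995.3125 × 1.35 = 2693.6719 kcal/day.
Fat energy = 20% × 2693.6719 = 538.7344 kcal.
Fat = 538.7344 ÷ 9 kcal/g = 59.8594 g.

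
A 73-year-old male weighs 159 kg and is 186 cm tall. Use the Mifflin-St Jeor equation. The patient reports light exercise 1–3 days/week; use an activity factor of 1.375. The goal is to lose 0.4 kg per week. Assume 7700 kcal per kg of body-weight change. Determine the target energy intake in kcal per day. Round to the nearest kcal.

Mifflin-St Jeor (male): BMR = 10(159) + 6.25(186) − 5(73) + 5 = 1590 + 1162.5 − 365 + 5 = 2392.5 kcal/day.
TEE = 2392.5 × 1.375 = 3289.6875 kcal/day.
Required daily deficit = 0.4 × 7700 ÷ 7 = 440 kcal/day.
Target intake = 3289.6875 − 440 = 2849.6875 kcal/day.

2850 kcal per day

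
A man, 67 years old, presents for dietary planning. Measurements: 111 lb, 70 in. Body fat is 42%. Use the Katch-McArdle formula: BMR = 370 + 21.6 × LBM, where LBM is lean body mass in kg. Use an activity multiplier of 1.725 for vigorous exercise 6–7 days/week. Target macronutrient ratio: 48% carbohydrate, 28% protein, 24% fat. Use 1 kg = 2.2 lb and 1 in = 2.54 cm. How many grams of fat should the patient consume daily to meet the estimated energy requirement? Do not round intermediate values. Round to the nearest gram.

46 g/day

Convert to metric: weight = 111 ÷ 2.2 = 50.4545 kg; height = 70 × 2.54 = 177.8 cm.
LBM = 50.4545 × (1 − 0.42) = 29.2636 kg. Katch-McArdle: BMR = 370 + 21.6 × 29.2636 = 1002.0945 kcal/day.
TEE = 1002.0945 × 1.725 = 1728.6131 kcal/day.
Fat energy = 24% × 1728.6131 = 414.8671 kcal.
Fat = 414.8671 ÷ 9 kcal/g = 46.0963 g.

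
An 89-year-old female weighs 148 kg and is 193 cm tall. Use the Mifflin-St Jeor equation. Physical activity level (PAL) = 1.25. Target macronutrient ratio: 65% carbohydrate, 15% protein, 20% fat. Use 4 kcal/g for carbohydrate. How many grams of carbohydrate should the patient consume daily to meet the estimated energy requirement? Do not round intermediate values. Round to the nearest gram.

423 g/day

Mifflin-St Jeor (female): BMR = 10(148) + 6.25(193) − 5(89) − 161 = 1480 + 1206.25 − 445 − 161 = 2080.25 kcal/day.
TEE = 2080.25 × 1.25 = 2600.3125 kcal/day.
Carbohydrate energy = 65% × 2600.3125 = 1690.2031 kcal.
Carbohydrate = 1690.2031 ÷ 4 kcal/g = 422.5508 g.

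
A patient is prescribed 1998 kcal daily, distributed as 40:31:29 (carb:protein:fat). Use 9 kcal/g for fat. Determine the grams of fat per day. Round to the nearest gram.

64 g/day

Fat energy = 29% × 1998 = 579.42 kcal.
At 9 kcal/g: 579.42 ÷ 9 = 64.38 g.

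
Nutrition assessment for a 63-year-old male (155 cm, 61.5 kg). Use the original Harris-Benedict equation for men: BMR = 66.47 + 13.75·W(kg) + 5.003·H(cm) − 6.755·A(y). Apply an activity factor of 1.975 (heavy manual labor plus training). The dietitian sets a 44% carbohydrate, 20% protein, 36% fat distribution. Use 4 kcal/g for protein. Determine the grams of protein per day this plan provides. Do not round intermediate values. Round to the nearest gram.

125 g/day

Harris-Benedict: BMR = 66.47 + 13.75(61.5) + 5.003(155) − 6.755(63) = 1261.995 kcal/day.
TEE = 1261.995 × 1.975 = 2492.4401 kcal/day.
Protein energy = 20% × 2492.4401 = 498.488 kcal.
Protein = 498.488 ÷ 4 kcal/g = 124.622 g.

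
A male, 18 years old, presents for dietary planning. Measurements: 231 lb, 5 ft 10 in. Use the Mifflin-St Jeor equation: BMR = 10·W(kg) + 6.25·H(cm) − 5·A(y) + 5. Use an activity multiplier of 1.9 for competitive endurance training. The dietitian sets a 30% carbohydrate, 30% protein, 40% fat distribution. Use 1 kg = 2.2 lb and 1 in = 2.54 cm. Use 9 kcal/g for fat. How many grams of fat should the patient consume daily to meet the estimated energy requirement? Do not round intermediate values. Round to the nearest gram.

175 g/day

Convert to metric: weight = 231 ÷ 2.2 = 105 kg; height = (5×12 + 10) × 2.54 = 70 × 2.54 = 177.8 cm.
Mifflin-St Jeor (male): BMR = 10(105) + 6.25(177.8) − 5(18) + 5 = 1050 + 1111.25 − 90 + 5 = 2076.25 kcal/day.
TEE = 2076.25 × 1.9 = 3944.875 kcal/day.
Fat energy = 40% × 3944.875 = 1577.95 kcal.
Fat = 1577.95 ÷ 9 kcal/g = 175.3278 g.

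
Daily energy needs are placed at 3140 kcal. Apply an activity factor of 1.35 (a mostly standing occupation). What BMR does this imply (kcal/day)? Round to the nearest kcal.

BMR = TEE ÷ activity factor = 3140 ÷ 1.35 = 2325.9259 kcal/day.

2326 kcal/day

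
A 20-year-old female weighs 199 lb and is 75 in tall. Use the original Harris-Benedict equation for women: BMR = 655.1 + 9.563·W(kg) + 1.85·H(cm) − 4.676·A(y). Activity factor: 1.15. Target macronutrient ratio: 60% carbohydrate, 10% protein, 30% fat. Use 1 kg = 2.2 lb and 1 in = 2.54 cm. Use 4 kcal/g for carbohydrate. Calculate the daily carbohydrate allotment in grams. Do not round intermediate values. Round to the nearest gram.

307 g/day

Convert to metric: weight = 199 ÷ 2.2 = 90.4545 kg; height = 75 × 2.54 = 190.5 cm.
Harris-Benedict: BMR = 655.1 + 9.563(90.4545) + 1.85(190.5) − 4.676(20) = 1779.0218 kcal/day.
TEE = 1779.0218 × 1.15 = 2045.8751 kcal/day.
Carbohydrate energy = 60% × 2045.8751 = 1227.5251 kcal.
Carbohydrate = 1227.5251 ÷ 4 kcal/g = 306.8813 g.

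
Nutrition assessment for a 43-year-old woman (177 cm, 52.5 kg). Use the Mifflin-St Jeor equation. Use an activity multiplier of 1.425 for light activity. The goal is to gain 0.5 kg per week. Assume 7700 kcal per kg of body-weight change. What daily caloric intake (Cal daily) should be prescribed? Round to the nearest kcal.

Mifflin-St Jeor (female): BMR = 10(52.5) + 6.25(177) − 5(43) − 161 = 525 + 1106.25 − 215 − 161 = 1255.25 kcal/day.
TEE = 1255.25 × 1.425 = 1788.7313 kcal/day.
Required daily surplus = 0.5 × 7700 ÷ 7 = 550 kcal/day.
Target intake = 1788.7313 + 550 = 2338.7313 kcal/day.

2339 Cal daily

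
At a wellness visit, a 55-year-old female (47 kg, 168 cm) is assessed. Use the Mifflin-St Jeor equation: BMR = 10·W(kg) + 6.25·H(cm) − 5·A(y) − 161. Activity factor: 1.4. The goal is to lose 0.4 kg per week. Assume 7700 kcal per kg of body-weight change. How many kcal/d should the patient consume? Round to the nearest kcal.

1078 kcal/d

Mifflin-St Jeor (female): BMR = 10(47) + 6.25(168) − 5(55) − 161 = 470 + 1050 − 275 − 161 = 1084 kcal/day.
TEE = 1084 × 1.4 = 1517.6 kcal/day.
Required daily deficit = 0.4 × 7700 ÷ 7 = 440 kcal/day.
Target intake = 1517.6 − 440 = 1077.6 kcal/day.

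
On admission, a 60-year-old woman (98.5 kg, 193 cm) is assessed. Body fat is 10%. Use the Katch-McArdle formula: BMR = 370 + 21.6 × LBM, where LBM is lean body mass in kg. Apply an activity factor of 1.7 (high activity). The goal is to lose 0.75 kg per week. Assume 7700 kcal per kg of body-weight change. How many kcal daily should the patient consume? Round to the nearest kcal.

3059 kcal daily

LBM = 98.5 × (1 − 0.1) = 88.65 kg. Katch-McArdle: BMR = 370 + 21.6 × 88.65 = 2284.84 kcal/day.
TEE = 2284.84 × 1.7 = 3884.228 kcal/day.
Required daily deficit = 0.75 × 7700 ÷ 7 = 825 kcal/day.
Target intake = 3884.228 − 825 = 3059.228 kcal/day.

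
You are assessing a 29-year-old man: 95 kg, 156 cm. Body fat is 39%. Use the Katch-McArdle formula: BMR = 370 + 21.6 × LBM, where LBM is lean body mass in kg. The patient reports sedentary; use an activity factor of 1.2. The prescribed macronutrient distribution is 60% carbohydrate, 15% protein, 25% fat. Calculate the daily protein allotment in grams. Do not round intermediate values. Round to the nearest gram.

73 g/day

LBM = 95 × (1 − 0.39) = 57.95 kg. Katch-McArdle: BMR = 370 + 21.6 × 57.95 = 1621.72 kcal/day.
TEE = 1621.72 × 1.2 = 1946.064 kcal/day.
Protein energy = 15% × 1946.064 = 291.9096 kcal.
Protein = 291.9096 ÷ 4 kcal/g = 72.9774 g.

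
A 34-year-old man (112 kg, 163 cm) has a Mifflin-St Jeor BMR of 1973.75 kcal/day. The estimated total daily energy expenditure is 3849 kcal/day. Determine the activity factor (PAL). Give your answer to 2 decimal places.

1.95

Activity factor = TEE ÷ BMR = 3849 ÷ 1973.75 = 1.95.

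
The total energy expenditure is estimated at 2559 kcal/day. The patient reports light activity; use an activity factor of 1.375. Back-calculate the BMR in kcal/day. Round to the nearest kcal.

BMR = TEE ÷ activity factor = 2559 ÷ 1.375 = 1861.0909 kcal/day.

1861 kcal/day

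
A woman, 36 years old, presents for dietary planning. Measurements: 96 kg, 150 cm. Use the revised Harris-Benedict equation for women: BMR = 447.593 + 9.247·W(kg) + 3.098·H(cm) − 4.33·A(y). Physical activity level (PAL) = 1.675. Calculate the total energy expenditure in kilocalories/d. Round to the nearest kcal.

Harris-Benedict: BMR = 447.593 + 9.247(96) + 3.098(150) − 4.33(36) = 1644.125 kcal/day.
TEE = BMR × activity factor = 1644.125 × 1.675 = 2753.9094 kcal/day.

2754 kilocalories/d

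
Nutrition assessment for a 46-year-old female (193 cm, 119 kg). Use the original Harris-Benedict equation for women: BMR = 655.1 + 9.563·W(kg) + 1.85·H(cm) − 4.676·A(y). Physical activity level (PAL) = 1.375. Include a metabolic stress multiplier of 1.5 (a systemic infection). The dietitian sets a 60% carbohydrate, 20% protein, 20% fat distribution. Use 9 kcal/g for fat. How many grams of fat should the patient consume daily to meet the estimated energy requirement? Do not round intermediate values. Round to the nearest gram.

Harris-Benedict: BMR = 655.1 + 9.563(119) + 1.85(193) − 4.676(46) = 1935.051 kcal/day.
TEE = 1935.051 × 1.375 = 2660.6951 kcal/day.
With stress factor 1.5: 2660.6951 × 1.5 = 3991.0427 kcal/day.
Fat energy = 20% × 3991.0427 = 798.2085 kcal.
Fat = 798.2085 ÷ 9 kcal/g = 88.6898 g.

89 g/day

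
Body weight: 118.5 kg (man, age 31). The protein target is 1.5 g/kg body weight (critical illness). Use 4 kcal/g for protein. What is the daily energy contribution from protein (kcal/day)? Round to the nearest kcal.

711 kcal/day

Protein = 1.5 g/kg × 118.5 kg = 177.75 g/day.
Protein energy = 177.75 g × 4 kcal/g = 711 kcal/day.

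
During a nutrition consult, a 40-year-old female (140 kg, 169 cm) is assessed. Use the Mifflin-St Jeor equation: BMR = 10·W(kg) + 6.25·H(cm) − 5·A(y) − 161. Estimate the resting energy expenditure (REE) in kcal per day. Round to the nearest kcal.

2095 kcal per day

Mifflin-St Jeor (female): BMR = 10(140) + 6.25(169) − 5(40) − 161 = 1400 + 1056.25 − 200 − 161 = 2095.25 kcal/day.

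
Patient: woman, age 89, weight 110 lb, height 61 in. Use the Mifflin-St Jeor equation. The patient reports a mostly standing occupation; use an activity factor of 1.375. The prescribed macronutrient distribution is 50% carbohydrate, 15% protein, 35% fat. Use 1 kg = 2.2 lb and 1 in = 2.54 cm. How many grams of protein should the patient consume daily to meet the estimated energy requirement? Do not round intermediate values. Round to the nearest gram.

Convert to metric: weight = 110 ÷ 2.2 = 50 kg; height = 61 × 2.54 = 154.94 cm.
Mifflin-St Jeor (female): BMR = 10(50) + 6.25(154.94) − 5(89) − 161 = 500 + 968.375 − 445 − 161 = 862.375 kcal/day.
TEE = 862.375 × 1.375 = 1185.7656 kcal/day.
Protein energy = 15% × 1185.7656 = 177.8648 kcal.
Protein = 177.8648 ÷ 4 kcal/g = 44.4662 g.

44 g/day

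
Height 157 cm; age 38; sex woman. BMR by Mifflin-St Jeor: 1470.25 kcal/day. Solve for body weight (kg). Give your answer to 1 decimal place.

1470.25 = 10·W + 6.25(157) − 5(38) − 161
10·W = 1470.25 − 630.25 = 840, so W = 84 kg.

84.0 kg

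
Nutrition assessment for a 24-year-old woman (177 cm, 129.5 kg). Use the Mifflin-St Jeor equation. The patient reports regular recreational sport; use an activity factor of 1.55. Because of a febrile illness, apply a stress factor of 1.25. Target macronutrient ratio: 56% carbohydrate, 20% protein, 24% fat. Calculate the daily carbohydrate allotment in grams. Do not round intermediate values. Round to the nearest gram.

575 g/day

Mifflin-St Jeor (female): BMR = 10(129.5) + 6.25(177) − 5(24) − 161 = 1295 + 1106.25 − 120 − 161 = 2120.25 kcal/day.
TEE = 2120.25 × 1.55 = 3286.3875 kcal/day.
With stress factor 1.25: 3286.3875 × 1.25 = 4107.9844 kcal/day.
Carbohydrate energy = 56% × 4107.9844 = 2300.4713 kcal.
Carbohydrate = 2300.4713 ÷ 4 kcal/g = 575.1178 g.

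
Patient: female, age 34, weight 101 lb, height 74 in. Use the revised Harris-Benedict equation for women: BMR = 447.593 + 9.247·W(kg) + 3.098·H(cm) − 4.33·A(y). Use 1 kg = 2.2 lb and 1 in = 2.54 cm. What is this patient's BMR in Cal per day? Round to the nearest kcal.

1307 Cal per day

Convert to metric: weight = 101 ÷ 2.2 = 45.9091 kg; height = 74 × 2.54 = 187.96 cm.
Harris-Benedict: BMR = 447.593 + 9.247(45.9091) + 3.098(187.96) − 4.33(34) = 1307.1944 kcal/day.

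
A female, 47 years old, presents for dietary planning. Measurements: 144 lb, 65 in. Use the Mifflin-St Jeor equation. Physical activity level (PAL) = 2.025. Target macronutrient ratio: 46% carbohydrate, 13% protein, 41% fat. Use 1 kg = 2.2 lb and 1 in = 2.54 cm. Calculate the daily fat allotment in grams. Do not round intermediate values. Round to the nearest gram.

Convert to metric: weight = 144 ÷ 2.2 = 65.4545 kg; height = 65 × 2.54 = 165.1 cm.
Mifflin-St Jeor (female): BMR = 10(65.4545) + 6.25(165.1) − 5(47) − 161 = 654.5455 + 1031.875 − 235 − 161 = 1290.4205 kcal/day.
TEE = 1290.4205 × 2.025 = 2613.1014 kcal/day.
Fat energy = 41% × 2613.1014 = 1071.3716 kcal.
Fat = 1071.3716 ÷ 9 kcal/g = 119.0413 g.

119 g/day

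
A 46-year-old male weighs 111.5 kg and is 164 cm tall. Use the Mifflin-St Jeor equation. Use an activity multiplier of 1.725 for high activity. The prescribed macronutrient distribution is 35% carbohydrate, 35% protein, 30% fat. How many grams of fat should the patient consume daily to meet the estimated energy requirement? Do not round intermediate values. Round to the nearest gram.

Mifflin-St Jeor (male): BMR = 10(111.5) + 6.25(164) − 5(46) + 5 = 1115 + 1025 − 230 + 5 = 1915 kcal/day.
TEE = 1915 × 1.725 = 3303.375 kcal/day.
Fat energy = 30% × 3303.375 = 991.0125 kcal.
Fat = 991.0125 ÷ 9 kcal/g = 110.1125 g.

110 g/day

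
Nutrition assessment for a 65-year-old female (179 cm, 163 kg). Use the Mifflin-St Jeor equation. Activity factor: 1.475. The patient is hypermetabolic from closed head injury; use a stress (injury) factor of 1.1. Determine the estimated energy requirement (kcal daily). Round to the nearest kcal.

Mifflin-St Jeor (female): BMR = 10(163) + 6.25(179) − 5(65) − 161 = 1630 + 1118.75 − 325 − 161 = 2262.75 kcal/day.
TEE = BMR × activity factor = 2262.75 × 1.475 = 3337.5563 kcal/day.
Apply stress factor: 3337.5563 × 1.1 = 3671.3119 kcal/day.

3671 kcal daily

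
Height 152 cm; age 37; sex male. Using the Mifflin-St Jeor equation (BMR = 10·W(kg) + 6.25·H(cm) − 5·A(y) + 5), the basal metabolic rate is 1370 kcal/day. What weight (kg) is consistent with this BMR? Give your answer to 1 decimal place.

60.0 kg

1370 = 10·W + 6.25(152) − 5(37) + 5
10·W = 1370 − 770 = 600, so W = 60 kg.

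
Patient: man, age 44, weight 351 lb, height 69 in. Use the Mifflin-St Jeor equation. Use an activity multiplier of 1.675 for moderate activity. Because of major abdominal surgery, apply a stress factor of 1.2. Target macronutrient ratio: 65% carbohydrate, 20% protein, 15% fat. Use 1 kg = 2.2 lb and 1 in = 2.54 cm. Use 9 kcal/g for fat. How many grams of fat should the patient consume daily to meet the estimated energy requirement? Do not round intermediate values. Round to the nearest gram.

Convert to metric: weight = 351 ÷ 2.2 = 159.5455 kg; height = 69 × 2.54 = 175.26 cm.
Mifflin-St Jeor (male): BMR = 10(159.5455) + 6.25(175.26) − 5(44) + 5 = 1595.4545 + 1095.375 − 220 + 5 = 2475.8295 kcal/day.
TEE = 2475.8295 × 1.675 = 4147.0145 kcal/day.
With stress factor 1.2: 4147.0145 × 1.2 = 4976.4174 kcal/day.
Fat energy = 15% × 4976.4174 = 746.4626 kcal.
Fat = 746.4626 ÷ 9 kcal/g = 82.9403 g.

83 g/day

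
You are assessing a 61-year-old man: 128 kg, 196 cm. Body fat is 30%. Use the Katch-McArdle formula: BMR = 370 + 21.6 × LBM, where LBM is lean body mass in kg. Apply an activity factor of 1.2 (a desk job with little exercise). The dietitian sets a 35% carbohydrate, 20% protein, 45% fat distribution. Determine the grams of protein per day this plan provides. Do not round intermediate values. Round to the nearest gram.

LBM = 128 × (1 − 0.3) = 89.6 kg. Katch-McArdle: BMR = 370 + 21.6 × 89.6 = 2305.36 kcal/day.
TEE = 2305.36 × 1.2 = 2766.432 kcal/day.
Protein energy = 20% × 2766.432 = 553.2864 kcal.
Protein = 553.2864 ÷ 4 kcal/g = 138.3216 g.

138 g/day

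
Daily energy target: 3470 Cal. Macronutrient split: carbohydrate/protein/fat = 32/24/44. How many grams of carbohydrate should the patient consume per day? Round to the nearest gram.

Carbohydrate energy = 32% × 3470 = 1110.4 kcal.
At 4 kcal/g: 1110.4 ÷ 4 = 277.6 g.

278 g/day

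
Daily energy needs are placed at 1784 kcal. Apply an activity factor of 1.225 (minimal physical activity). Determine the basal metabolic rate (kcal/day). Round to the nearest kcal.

1456 kcal/day

BMR = TEE ÷ activity factor = 1784 ÷ 1.225 = 1456.3265 kcal/day.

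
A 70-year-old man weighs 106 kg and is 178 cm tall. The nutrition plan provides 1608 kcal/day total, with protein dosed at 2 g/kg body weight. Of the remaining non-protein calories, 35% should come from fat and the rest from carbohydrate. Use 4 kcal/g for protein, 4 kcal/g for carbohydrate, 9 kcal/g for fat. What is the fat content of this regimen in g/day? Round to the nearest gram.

Protein = 2 × 106 = 212 g → 212 × 4 = 848 kcal.
Non-protein calories = 1608 − 848 = 760 kcal.
Fat: 35% × 760 = 266 kcal; carbohydrate: 494 kcal.
Fat: 266 kcal ÷ 9 kcal/g = 29.5556 g.

30 g/day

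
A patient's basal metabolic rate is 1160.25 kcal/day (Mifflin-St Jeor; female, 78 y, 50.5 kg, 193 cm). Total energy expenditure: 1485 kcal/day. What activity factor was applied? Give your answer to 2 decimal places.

Activity factor = TEE ÷ BMR = 1485 ÷ 1160.25 = 1.28.

1.28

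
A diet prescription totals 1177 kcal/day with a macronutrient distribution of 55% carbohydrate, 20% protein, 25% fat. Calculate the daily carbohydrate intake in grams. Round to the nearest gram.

Carbohydrate energy = 55% × 1177 = 647.35 kcal.
At 4 kcal/g: 647.35 ÷ 4 = 161.8375 g.

162 g/day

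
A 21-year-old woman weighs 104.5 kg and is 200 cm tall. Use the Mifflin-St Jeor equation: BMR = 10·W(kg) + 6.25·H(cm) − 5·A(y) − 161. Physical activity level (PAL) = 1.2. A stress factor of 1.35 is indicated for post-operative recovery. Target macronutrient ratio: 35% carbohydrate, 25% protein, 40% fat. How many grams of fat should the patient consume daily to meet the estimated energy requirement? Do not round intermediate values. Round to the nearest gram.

146 g/day

Mifflin-St Jeor (female): BMR = 10(104.5) + 6.25(200) − 5(21) − 161 = 1045 + 1250 − 105 − 161 = 2029 kcal/day.
TEE = 2029 × 1.2 = 2434.8 kcal/day.
With stress factor 1.35: 2434.8 × 1.35 = 3286.98 kcal/day.
Fat energy = 40% × 3286.98 = 1314.792 kcal.
Fat = 1314.792 ÷ 9 kcal/g = 146.088 g.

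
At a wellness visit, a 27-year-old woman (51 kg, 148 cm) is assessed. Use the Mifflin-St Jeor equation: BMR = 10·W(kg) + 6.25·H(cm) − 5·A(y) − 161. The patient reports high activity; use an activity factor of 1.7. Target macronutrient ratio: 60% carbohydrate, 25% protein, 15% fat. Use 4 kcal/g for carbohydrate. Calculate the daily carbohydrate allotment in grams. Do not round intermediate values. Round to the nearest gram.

Mifflin-St Jeor (female): BMR = 10(51) + 6.25(148) − 5(27) − 161 = 510 + 925 − 135 − 161 = 1139 kcal/day.
TEE = 1139 × 1.7 = 1936.3 kcal/day.
Carbohydrate energy = 60% × 1936.3 = 1161.78 kcal.
Carbohydrate = 1161.78 ÷ 4 kcal/g = 290.445 g.

290 g/day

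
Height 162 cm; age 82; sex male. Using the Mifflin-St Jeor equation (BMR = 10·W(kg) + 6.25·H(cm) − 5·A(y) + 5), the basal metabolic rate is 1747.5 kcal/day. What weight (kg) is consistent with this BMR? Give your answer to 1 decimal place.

114.0 kg

1747.5 = 10·W + 6.25(162) − 5(82) + 5
10·W = 1747.5 − 607.5 = 1140, so W = 114 kg.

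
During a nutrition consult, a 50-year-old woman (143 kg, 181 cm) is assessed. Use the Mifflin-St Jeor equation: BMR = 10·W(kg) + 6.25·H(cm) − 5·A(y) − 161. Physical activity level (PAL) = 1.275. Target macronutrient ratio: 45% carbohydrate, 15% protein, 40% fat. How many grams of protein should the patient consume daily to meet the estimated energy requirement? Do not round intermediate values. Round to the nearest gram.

103 g/day

Mifflin-St Jeor (female): BMR = 10(143) + 6.25(181) − 5(50) − 161 = 1430 + 1131.25 − 250 − 161 = 2150.25 kcal/day.
TEE = 2150.25 × 1.275 = 2741.5688 kcal/day.
Protein energy = 15% × 2741.5688 = 411.2353 kcal.
Protein = 411.2353 ÷ 4 kcal/g = 102.8088 g.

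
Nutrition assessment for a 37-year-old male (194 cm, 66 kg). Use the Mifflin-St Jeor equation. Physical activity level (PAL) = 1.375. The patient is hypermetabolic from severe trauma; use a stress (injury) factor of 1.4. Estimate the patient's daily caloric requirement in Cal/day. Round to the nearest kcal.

3258 Cal/day

Mifflin-St Jeor (male): BMR = 10(66) + 6.25(194) − 5(37) + 5 = 660 + 1212.5 − 185 + 5 = 1692.5 kcal/day.
TEE = BMR × activity factor = 1692.5 × 1.375 = 2327.1875 kcal/day.
Apply stress factor: 2327.1875 × 1.4 = 3258.0625 kcal/day.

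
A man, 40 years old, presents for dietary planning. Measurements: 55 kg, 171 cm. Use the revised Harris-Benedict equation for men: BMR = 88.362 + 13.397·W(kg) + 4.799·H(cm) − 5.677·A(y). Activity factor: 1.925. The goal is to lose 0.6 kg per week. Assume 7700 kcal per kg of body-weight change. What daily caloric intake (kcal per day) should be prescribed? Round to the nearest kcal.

Harris-Benedict: BMR = 88.362 + 13.397(55) + 4.799(171) − 5.677(40) = 1418.746 kcal/day.
TEE = 1418.746 × 1.925 = 2731.0861 kcal/day.
Required daily deficit = 0.6 × 7700 ÷ 7 = 660 kcal/day.
Target intake = 2731.0861 − 660 = 2071.0861 kcal/day.

2071 kcal per day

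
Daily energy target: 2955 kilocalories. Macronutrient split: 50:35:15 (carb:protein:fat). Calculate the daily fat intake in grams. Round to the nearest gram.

49 g/day

Fat energy = 15% × 2955 = 443.25 kcal.
At 9 kcal/g: 443.25 ÷ 9 = 49.25 g.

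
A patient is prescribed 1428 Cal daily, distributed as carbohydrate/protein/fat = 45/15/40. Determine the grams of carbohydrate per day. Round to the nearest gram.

Carbohydrate energy = 45% × 1428 = 642.6 kcal.
At 4 kcal/g: 642.6 ÷ 4 = 160.65 g.

161 g/day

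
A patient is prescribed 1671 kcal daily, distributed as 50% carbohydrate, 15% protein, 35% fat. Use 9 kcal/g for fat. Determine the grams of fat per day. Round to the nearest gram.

65 g/day

Fat energy = 35% × 1671 = 584.85 kcal.
At 9 kcal/g: 584.85 ÷ 9 = 64.9833 g.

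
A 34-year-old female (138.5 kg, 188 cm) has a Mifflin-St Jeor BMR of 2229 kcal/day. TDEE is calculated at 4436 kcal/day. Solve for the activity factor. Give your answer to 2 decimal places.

1.99

Activity factor = TEE ÷ BMR = 4436 ÷ 2229 = 1.99.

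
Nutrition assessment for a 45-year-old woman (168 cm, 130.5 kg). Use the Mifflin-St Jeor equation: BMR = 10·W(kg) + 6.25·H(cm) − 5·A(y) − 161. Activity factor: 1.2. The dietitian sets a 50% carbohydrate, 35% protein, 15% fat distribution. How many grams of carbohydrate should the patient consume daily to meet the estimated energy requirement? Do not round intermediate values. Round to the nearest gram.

295 g/day

Mifflin-St Jeor (female): BMR = 10(130.5) + 6.25(168) − 5(45) − 161 = 1305 + 1050 − 225 − 161 = 1969 kcal/day.
TEE = 1969 × 1.2 = 2362.8 kcal/day.
Carbohydrate energy = 50% × 2362.8 = 1181.4 kcal.
Carbohydrate = 1181.4 ÷ 4 kcal/g = 295.35 g.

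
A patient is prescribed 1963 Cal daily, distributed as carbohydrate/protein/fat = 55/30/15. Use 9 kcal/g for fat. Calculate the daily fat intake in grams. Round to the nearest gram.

Fat energy = 15% × 1963 = 294.45 kcal.
At 9 kcal/g: 294.45 ÷ 9 = 32.7167 g.

33 g/day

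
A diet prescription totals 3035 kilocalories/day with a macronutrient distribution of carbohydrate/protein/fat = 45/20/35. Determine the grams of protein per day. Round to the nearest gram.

Protein energy = 20% × 3035 = 607 kcal.
At 4 kcal/g: 607 ÷ 4 = 151.75 g.

152 g/day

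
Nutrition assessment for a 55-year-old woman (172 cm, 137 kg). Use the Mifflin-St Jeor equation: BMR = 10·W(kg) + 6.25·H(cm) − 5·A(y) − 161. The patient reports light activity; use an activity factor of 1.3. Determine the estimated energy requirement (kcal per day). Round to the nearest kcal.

2612 kcal per day

Mifflin-St Jeor (female): BMR = 10(137) + 6.25(172) − 5(55) − 161 = 1370 + 1075 − 275 − 161 = 2009 kcal/day.
TEE = BMR × activity factor = 2009 × 1.3 = 2611.7 kcal/day.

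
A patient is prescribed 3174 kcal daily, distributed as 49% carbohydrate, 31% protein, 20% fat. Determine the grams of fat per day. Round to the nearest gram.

Fat energy = 20% × 3174 = 634.8 kcal.
At 9 kcal/g: 634.8 ÷ 9 = 70.5333 g.

71 g/day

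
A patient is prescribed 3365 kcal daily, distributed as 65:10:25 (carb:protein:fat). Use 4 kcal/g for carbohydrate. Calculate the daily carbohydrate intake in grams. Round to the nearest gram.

Carbohydrate energy = 65% × 3365 = 2187.25 kcal.
At 4 kcal/g: 2187.25 ÷ 4 = 546.8125 g.

547 g/day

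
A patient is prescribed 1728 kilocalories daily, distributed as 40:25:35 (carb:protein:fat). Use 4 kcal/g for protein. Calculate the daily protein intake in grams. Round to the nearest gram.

108 g/day

Protein energy = 25% × 1728 = 432 kcal.
At 4 kcal/g: 432 ÷ 4 = 108 g.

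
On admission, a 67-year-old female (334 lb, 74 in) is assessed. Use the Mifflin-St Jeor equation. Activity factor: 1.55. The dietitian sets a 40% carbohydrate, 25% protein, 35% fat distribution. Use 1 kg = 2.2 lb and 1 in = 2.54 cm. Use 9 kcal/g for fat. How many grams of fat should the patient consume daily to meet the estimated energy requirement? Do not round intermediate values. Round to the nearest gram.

Convert to metric: weight = 334 ÷ 2.2 = 151.8182 kg; height = 74 × 2.54 = 187.96 cm.
Mifflin-St Jeor (female): BMR = 10(151.8182) + 6.25(187.96) − 5(67) − 161 = 1518.1818 + 1174.75 − 335 − 161 = 2196.9318 kcal/day.
TEE = 2196.9318 × 1.55 = 3405.2443 kcal/day.
Fat energy = 35% × 3405.2443 = 1191.8355 kcal.
Fat = 1191.8355 ÷ 9 kcal/g = 132.4262 g.

132 g/day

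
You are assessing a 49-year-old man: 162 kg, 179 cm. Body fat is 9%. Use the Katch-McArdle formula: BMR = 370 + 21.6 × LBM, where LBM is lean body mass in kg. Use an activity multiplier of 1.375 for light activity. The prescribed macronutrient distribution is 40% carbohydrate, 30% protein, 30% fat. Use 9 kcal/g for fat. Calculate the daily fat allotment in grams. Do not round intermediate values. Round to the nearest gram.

LBM = 162 × (1 − 0.09) = 147.42 kg. Katch-McArdle: BMR = 370 + 21.6 × 147.42 = 3554.272 kcal/day.
TEE = 3554.272 × 1.375 = 4887.124 kcal/day.
Fat energy = 30% × 4887.124 = 1466.1372 kcal.
Fat = 1466.1372 ÷ 9 kcal/g = 162.9041 g.

163 g/day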